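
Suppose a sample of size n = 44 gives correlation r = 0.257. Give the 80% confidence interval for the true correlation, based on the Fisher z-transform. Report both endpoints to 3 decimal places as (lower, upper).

(0.063, 0.433)

z_r = atanh(0.257) = 0.262894;  SE = 1/√(n−3) = 1/√41 = 0.156174
z-limits: 0.262894 ± 1.282·0.156174 = 0.262894 ± 0.200215 = [0.062679, 0.463109]
ρ-limits: (tanh 0.062679, tanh 0.463109) = (0.063, 0.433)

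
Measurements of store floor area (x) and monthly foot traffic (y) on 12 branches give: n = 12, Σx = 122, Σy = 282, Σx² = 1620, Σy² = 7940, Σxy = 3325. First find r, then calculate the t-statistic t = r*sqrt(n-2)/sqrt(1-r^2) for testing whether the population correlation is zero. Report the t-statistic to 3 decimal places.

S_xy = nΣxy − ΣxΣy = 12·3325 − 122·282 = 39900 − 34404 = 5496
S_xx = nΣx² − (Σx)² = 12·1620 − 122² = 19440 − 14884 = 4556
S_yy = nΣy² − (Σy)² = 12·7940 − 282² = 95280 − 79524 = 15756
r = S_xy / √(S_xx·S_yy) = 5496 / √(4556·15756) = 5496 / √71784336 = 5496 / 8472.5637 = 0.6487
t = r·√(n−2)/√(1−r²) = 0.6487·√10 / √(1−0.420812) = 2.051370 / 0.761044 = 2.695

2.695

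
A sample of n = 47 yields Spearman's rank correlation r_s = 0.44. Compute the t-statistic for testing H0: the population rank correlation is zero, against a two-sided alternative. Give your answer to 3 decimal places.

t = r_s·√(n−2) / √(1−r_s²) with r_s = 0.44, n = 47
  = 0.44·√45 / √(1 − 0.1936)
  = 0.44·6.708204 / 0.897998
  = 2.951610 / 0.897998 = 3.287

3.287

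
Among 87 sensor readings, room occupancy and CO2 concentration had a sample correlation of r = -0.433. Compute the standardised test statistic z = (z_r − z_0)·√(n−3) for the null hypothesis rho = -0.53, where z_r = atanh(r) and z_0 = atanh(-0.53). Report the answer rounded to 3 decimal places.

1.160

z_r = atanh(-0.433) = -0.463583,  z_0 = atanh(-0.53) = -0.590145
SE = 1/√(n−3) = 1/√84 = 0.109109
z = (z_r − z_0)/SE = (-0.463583 − (-0.590145)) / 0.109109 = 0.126562 / 0.109109 = 1.160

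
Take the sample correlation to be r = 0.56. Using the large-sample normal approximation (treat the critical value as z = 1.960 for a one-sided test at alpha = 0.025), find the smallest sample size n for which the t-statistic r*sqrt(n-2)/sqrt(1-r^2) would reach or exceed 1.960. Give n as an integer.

11

Need r·√(n−2)/√(1−r²) ≥ 1.960
√(n−2) ≥ 1.960·√(1−0.3136) / 0.56 = 1.960·0.828493 / 0.56 = 2.8997
n−2 ≥ 8.4083  ⇒  n ≥ 10.4083
Smallest integer n = 11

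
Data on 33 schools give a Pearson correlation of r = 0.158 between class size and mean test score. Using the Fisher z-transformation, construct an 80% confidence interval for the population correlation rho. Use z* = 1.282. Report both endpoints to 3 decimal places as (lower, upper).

(-0.075, 0.374)

Fisher z: z_r = atanh(r) = ½·ln((1+0.158)/(1−0.158)) = 0.159335
SE(z) = 1/√(n−3) = 1/√30 = 0.182574
80% ⇒ z* = 1.282; margin = 1.282·0.182574 = 0.234060
CI on z-scale: (-0.074725, 0.393395)
Back-transform: tanh(-0.074725) = -0.074586, tanh(0.393395) = 0.374283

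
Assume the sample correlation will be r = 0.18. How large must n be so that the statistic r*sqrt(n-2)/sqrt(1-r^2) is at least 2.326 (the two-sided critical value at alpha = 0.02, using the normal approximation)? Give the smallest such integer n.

164

r√(n−2)/√(1−r²) ≥ 2.326  ⇔  n−2 ≥ (2.326)²·(1−r²)/r²
(1−r²)/r² = (1−0.0324)/0.0324 = 29.8642
n ≥ 2 + 5.410276·29.8642 = 2 + 161.5736 = 163.5736
⌈163.5736⌉ = 164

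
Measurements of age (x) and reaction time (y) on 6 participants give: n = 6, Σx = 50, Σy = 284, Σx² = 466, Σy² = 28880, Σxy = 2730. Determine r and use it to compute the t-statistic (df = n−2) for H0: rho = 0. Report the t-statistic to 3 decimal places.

S_xy = nΣxy − ΣxΣy = 6·2730 − 50·284 = 16380 − 14200 = 2180
S_xx = nΣx² − (Σx)² = 6·466 − 50² = 2796 − 2500 = 296
S_yy = nΣy² − (Σy)² = 6·28880 − 284² = 173280 − 80656 = 92624
r = S_xy / √(S_xx·S_yy) = 2180 / √(296·92624) = 2180 / √27416704 = 2180 / 5236.0963 = 0.4163
t = r·√(n−2)/√(1−r²) = 0.4163·√4 / √(1−0.173306) = 0.832600 / 0.909227 = 0.916

0.916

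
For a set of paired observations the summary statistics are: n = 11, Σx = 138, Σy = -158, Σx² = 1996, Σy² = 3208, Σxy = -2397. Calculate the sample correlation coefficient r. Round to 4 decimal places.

S_xy = nΣxy − ΣxΣy = 11·(-2397) − 138·(-158) = -26367 − (-21804) = -4563
S_xx = nΣx² − (Σx)² = 11·1996 − 138² = 21956 − 19044 = 2912
S_yy = nΣy² − (Σy)² = 11·3208 − (-158)² = 35288 − 24964 = 10324
r = S_xy / √(S_xx·S_yy) = -4563 / √(2912·10324) = -4563 / √30063488 = -4563 / 5483.0181 = -0.8322

-0.8322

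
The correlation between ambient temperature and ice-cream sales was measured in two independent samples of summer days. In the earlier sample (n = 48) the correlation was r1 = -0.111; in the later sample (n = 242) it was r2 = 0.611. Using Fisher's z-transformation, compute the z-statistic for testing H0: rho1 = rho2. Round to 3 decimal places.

Fisher z-transforms: z1 = atanh(-0.111) = -0.111459, z2 = atanh(0.611) = 0.710516; difference d = -0.821975
Var(d) = 1/45 + 1/239 = 0.0222222 + 0.0041841 = 0.0264063
z = d/√Var(d) = -0.821975 / √0.0264063 = -0.821975 / 0.162500 = -5.058

-5.058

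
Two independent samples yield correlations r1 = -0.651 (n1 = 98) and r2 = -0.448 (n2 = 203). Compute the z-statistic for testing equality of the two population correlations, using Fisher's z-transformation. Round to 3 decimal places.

Fisher z-transforms: z1 = atanh(-0.651) = -0.777032, z2 = atanh(-0.448) = -0.482195; difference d = -0.294837
Var(d) = 1/95 + 1/200 = 0.0105263 + 0.0050000 = 0.0155263
z = d/√Var(d) = -0.294837 / √0.0155263 = -0.294837 / 0.124605 = -2.366

-2.366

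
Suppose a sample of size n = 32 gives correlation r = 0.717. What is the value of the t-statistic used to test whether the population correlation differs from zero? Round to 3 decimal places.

5.634

1 − r² = 1 − 0.514089 = 0.485911;  √(1−r²) = 0.697073
√(n−2) = √30 = 5.477226
t = r·√(n−2)/√(1−r²) = 0.717 · 5.477226 / 0.697073 = 5.634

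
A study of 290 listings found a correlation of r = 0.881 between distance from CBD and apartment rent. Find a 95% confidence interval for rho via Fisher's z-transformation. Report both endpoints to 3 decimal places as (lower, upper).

(0.852, 0.904)

z_r = atanh(0.881) = 1.380218;  SE = 1/√(n−3) = 1/√287 = 0.059028
z-limits: 1.380218 ± 1.960·0.059028 = 1.380218 ± 0.115695 = [1.264523, 1.495913]
ρ-limits: (tanh 1.264523, tanh 1.495913) = (0.852, 0.904)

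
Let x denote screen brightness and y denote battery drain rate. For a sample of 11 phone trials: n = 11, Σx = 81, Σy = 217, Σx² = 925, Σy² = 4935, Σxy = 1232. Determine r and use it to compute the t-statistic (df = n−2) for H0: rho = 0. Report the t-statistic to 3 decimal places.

Numerator: nΣxy − (Σx)(Σy) = 11·1232 − (81)(217) = -4025
Denominator: √[(nΣx²−(Σx)²)(nΣy²−(Σy)²)]
  nΣx²−(Σx)² = 11·925 − 6561 = 3614;  nΣy²−(Σy)² = 11·4935 − 47089 = 7196
  √(3614·7196) = √26006344 = 5099.6416
r = -4025 / 5099.6416 = -0.7893
t = r·√(n−2)/√(1−r²) = -0.7893·√9 / √(1−0.622994) = -2.367900 / 0.614008 = -3.856

-3.856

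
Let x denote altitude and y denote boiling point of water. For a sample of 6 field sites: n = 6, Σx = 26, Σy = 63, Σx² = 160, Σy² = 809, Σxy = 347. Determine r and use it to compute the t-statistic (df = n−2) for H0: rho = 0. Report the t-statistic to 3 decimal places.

Numerator: nΣxy − (Σx)(Σy) = 6·347 − (26)(63) = 444
Denominator: √[(nΣx²−(Σx)²)(nΣy²−(Σy)²)]
  nΣx²−(Σx)² = 6·160 − 676 = 284;  nΣy²−(Σy)² = 6·809 − 3969 = 885
  √(284·885) = √251340 = 501.3382
r = 444 / 501.3382 = 0.8856
t = r·√(n−2)/√(1−r²) = 0.8856·√4 / √(1−0.784287) = 1.771200 / 0.464449 = 3.814

3.814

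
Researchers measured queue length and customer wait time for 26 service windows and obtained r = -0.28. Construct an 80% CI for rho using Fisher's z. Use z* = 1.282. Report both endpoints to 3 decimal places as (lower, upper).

(-0.504, -0.020)

Fisher z: z_r = atanh(r) = ½·ln((1+(-0.28))/(1−(-0.28))) = -0.287682
SE(z) = 1/√(n−3) = 1/√23 = 0.208514
80% ⇒ z* = 1.282; margin = 1.282·0.208514 = 0.267315
CI on z-scale: (-0.554997, -0.020367)
Back-transform: tanh(-0.554997) = -0.504256, tanh(-0.020367) = -0.020364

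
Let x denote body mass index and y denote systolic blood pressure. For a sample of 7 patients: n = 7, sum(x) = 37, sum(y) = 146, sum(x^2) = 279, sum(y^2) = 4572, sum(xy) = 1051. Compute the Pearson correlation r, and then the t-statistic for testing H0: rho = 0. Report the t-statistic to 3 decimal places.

Numerator: nΣxy − (Σx)(Σy) = 7·1051 − (37)(146) = 1955
Denominator: √[(nΣx²−(Σx)²)(nΣy²−(Σy)²)]
  nΣx²−(Σx)² = 7·279 − 1369 = 584;  nΣy²−(Σy)² = 7·4572 − 21316 = 10688
  √(584·10688) = √6241792 = 2498.3579
r = 1955 / 2498.3579 = 0.7825
t = r·√(n−2)/√(1−r²) = 0.7825·√5 / √(1−0.612306) = 1.749723 / 0.622651 = 2.810

2.810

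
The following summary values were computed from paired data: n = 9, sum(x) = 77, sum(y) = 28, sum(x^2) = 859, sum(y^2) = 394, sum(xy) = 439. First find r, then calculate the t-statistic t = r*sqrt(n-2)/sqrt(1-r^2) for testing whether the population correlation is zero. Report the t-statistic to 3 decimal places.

3.585

S_xy = nΣxy − ΣxΣy = 9·439 − 77·28 = 3951 − 2156 = 1795
S_xx = nΣx² − (Σx)² = 9·859 − 77² = 7731 − 5929 = 1802
S_yy = nΣy² − (Σy)² = 9·394 − 28² = 3546 − 784 = 2762
r = S_xy / √(S_xx·S_yy) = 1795 / √(1802·2762) = 1795 / √4977124 = 1795 / 2230.9469 = 0.8046
t = r·√(n−2)/√(1−r²) = 0.8046·√7 / √(1−0.647381) = 2.128772 / 0.593817 = 3.585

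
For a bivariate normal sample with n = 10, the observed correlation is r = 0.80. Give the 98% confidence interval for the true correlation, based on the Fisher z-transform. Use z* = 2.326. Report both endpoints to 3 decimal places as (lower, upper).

z_r = atanh(0.80) = 1.098612;  SE = 1/√(n−3) = 1/√7 = 0.377964
z-limits: 1.098612 ± 2.326·0.377964 = 1.098612 ± 0.879144 = [0.219468, 1.977756]
ρ-limits: (tanh 0.219468, tanh 1.977756) = (0.216, 0.962)

(0.216, 0.962)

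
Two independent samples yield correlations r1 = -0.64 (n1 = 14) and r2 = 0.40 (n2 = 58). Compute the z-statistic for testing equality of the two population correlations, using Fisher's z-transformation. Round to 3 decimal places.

-3.578

z1 = atanh(-0.64) = -0.758174,  z2 = atanh(0.40) = 0.423649
SE = √(1/(n1−3) + 1/(n2−3)) = √(1/11 + 1/55) = √(0.0909091 + 0.0181818) = √0.1090909 = 0.330289
z = (z1 − z2)/SE = (-0.758174 − 0.423649) / 0.330289 = -1.181823 / 0.330289 = -3.578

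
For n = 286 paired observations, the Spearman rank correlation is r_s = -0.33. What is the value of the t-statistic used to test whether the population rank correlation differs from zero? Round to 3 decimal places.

t = r_s·√(n−2) / √(1−r_s²) with r_s = -0.33, n = 286
  = -0.33·√284 / √(1 − 0.1089)
  = -0.33·16.852300 / 0.943981
  = -5.561259 / 0.943981 = -5.891

-5.891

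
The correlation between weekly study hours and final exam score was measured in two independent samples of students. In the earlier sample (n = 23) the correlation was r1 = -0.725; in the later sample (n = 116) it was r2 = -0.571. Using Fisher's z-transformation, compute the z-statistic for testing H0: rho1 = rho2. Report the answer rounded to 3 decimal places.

Fisher z-transforms: z1 = atanh(-0.725) = -0.918106, z2 = atanh(-0.571) = -0.649005; difference d = -0.269101
Var(d) = 1/20 + 1/113 = 0.0500000 + 0.0088496 = 0.0588496
z = d/√Var(d) = -0.269101 / √0.0588496 = -0.269101 / 0.242589 = -1.109

-1.109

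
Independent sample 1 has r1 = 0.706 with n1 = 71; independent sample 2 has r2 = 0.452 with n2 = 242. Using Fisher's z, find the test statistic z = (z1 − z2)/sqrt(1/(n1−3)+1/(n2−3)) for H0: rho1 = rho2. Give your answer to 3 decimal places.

z1 = atanh(0.706) = 0.879163,  z2 = atanh(0.452) = 0.487211
SE = √(1/(n1−3) + 1/(n2−3)) = √(1/68 + 1/239) = √(0.0147059 + 0.0041841) = √0.0188900 = 0.137441
z = (z1 − z2)/SE = (0.879163 − 0.487211) / 0.137441 = 0.391952 / 0.137441 = 2.852

2.852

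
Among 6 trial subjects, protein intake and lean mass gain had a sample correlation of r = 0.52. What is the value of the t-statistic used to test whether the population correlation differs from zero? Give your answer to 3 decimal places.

t = r·√(n−2) / √(1−r²) with r = 0.52, n = 6
  = 0.52·√4 / √(1 − 0.2704)
  = 0.52·2.000000 / 0.854166
  = 1.040000 / 0.854166 = 1.218

1.218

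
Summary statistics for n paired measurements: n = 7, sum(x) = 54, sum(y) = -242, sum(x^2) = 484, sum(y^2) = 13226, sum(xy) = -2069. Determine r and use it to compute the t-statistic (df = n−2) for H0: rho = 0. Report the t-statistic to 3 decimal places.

-0.844

Numerator: nΣxy − (Σx)(Σy) = 7·(-2069) − (54)(-242) = -1415
Denominator: √[(nΣx²−(Σx)²)(nΣy²−(Σy)²)]
  nΣx²−(Σx)² = 7·484 − 2916 = 472;  nΣy²−(Σy)² = 7·13226 − 58564 = 34018
  √(472·34018) = √16056496 = 4007.0558
r = -1415 / 4007.0558 = -0.3531
t = r·√(n−2)/√(1−r²) = -0.3531·√5 / √(1−0.124680) = -0.789556 / 0.935585 = -0.844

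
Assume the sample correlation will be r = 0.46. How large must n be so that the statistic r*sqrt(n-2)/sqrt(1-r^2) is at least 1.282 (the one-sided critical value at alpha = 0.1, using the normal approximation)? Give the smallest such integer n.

9

r√(n−2)/√(1−r²) ≥ 1.282  ⇔  n−2 ≥ (1.282)²·(1−r²)/r²
(1−r²)/r² = (1−0.2116)/0.2116 = 3.7259
n ≥ 2 + 1.643524·3.7259 = 2 + 6.1236 = 8.1236
⌈8.1236⌉ = 9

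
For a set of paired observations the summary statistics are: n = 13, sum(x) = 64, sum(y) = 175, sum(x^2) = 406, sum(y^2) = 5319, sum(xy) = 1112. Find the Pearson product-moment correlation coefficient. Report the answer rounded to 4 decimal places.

0.4825

Numerator: nΣxy − (Σx)(Σy) = 13·1112 − (64)(175) = 3256
Denominator: √[(nΣx²−(Σx)²)(nΣy²−(Σy)²)]
  nΣx²−(Σx)² = 13·406 − 4096 = 1182;  nΣy²−(Σy)² = 13·5319 − 30625 = 38522
  √(1182·38522) = √45533004 = 6747.8148
r = 3256 / 6747.8148 = 0.4825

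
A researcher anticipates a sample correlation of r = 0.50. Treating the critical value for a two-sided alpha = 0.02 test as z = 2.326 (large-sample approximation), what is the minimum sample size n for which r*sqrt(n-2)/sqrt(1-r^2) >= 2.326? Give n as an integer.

19

r√(n−2)/√(1−r²) ≥ 2.326  ⇔  n−2 ≥ (2.326)²·(1−r²)/r²
(1−r²)/r² = (1−0.2500)/0.2500 = 3.0000
n ≥ 2 + 5.410276·3.0000 = 2 + 16.2308 = 18.2308
⌈18.2308⌉ = 19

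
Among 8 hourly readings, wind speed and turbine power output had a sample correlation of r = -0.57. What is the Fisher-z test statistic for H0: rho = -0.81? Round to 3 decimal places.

1.072

Fisher z: atanh(-0.57) = -0.647523, atanh(-0.81) = -1.127029
z = (z_r − z_0)·√(n−3) = (-0.647523 − (-1.127029))·√5 = 0.479506 · 2.236068 = 1.072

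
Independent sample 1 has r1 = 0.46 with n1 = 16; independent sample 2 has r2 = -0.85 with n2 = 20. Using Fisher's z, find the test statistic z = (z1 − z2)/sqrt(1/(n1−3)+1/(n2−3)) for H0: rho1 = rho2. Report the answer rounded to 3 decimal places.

z1 = atanh(0.46) = 0.497311,  z2 = atanh(-0.85) = -1.256153
SE = √(1/(n1−3) + 1/(n2−3)) = √(1/13 + 1/17) = √(0.0769231 + 0.0588235) = √0.1357466 = 0.368438
z = (z1 − z2)/SE = (0.497311 − (-1.256153)) / 0.368438 = 1.753464 / 0.368438 = 4.759

4.759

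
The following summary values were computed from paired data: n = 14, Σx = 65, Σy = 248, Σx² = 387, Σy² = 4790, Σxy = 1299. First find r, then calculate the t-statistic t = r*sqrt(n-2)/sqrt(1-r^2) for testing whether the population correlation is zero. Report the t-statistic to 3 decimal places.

S_xy = nΣxy − ΣxΣy = 14·1299 − 65·248 = 18186 − 16120 = 2066
S_xx = nΣx² − (Σx)² = 14·387 − 65² = 5418 − 4225 = 1193
S_yy = nΣy² − (Σy)² = 14·4790 − 248² = 67060 − 61504 = 5556
r = S_xy / √(S_xx·S_yy) = 2066 / √(1193·5556) = 2066 / √6628308 = 2066 / 2574.5501 = 0.8025
t = r·√(n−2)/√(1−r²) = 0.8025·√12 / √(1−0.644006) = 2.779942 / 0.596652 = 4.659

4.659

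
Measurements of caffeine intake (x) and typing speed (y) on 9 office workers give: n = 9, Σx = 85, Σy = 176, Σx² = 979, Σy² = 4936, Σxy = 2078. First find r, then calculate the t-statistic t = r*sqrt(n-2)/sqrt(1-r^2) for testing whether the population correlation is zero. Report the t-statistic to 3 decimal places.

Numerator: nΣxy − (Σx)(Σy) = 9·2078 − (85)(176) = 3742
Denominator: √[(nΣx²−(Σx)²)(nΣy²−(Σy)²)]
  nΣx²−(Σx)² = 9·979 − 7225 = 1586;  nΣy²−(Σy)² = 9·4936 − 30976 = 13448
  √(1586·13448) = √21328528 = 4618.2819
r = 3742 / 4618.2819 = 0.8103
t = r·√(n−2)/√(1−r²) = 0.8103·√7 / √(1−0.656586) = 2.143852 / 0.586015 = 3.658

3.658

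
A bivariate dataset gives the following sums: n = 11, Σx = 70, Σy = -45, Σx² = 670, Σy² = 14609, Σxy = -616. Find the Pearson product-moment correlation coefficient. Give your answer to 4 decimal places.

-0.1832

S_xy = nΣxy − ΣxΣy = 11·(-616) − 70·(-45) = -6776 − (-3150) = -3626
S_xx = nΣx² − (Σx)² = 11·670 − 70² = 7370 − 4900 = 2470
S_yy = nΣy² − (Σy)² = 11·14609 − (-45)² = 160699 − 2025 = 158674
r = S_xy / √(S_xx·S_yy) = -3626 / √(2470·158674) = -3626 / √391924780 = -3626 / 19797.0902 = -0.1832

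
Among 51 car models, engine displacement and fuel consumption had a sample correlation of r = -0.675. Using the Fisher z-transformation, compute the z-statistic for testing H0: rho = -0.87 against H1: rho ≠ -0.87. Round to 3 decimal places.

3.556

z_r = atanh(-0.675) = -0.819872,  z_0 = atanh(-0.87) = -1.333080
SE = 1/√(n−3) = 1/√48 = 0.144338
z = (z_r − z_0)/SE = (-0.819872 − (-1.333080)) / 0.144338 = 0.513208 / 0.144338 = 3.556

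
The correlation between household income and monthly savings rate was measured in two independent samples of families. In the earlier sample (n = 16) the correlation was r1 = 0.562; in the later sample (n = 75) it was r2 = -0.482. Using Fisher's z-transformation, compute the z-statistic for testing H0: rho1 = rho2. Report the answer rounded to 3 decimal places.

3.854

z1 = atanh(0.562) = 0.635752,  z2 = atanh(-0.482) = -0.525586
SE = √(1/(n1−3) + 1/(n2−3)) = √(1/13 + 1/72) = √(0.0769231 + 0.0138889) = √0.0908120 = 0.301350
z = (z1 − z2)/SE = (0.635752 − (-0.525586)) / 0.301350 = 1.161338 / 0.301350 = 3.854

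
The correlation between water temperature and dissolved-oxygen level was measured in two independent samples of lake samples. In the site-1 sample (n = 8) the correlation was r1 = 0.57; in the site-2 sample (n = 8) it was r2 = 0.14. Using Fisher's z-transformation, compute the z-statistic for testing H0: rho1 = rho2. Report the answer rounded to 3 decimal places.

0.801

z1 = atanh(0.57) = 0.647523,  z2 = atanh(0.14) = 0.140926
SE = √(1/(n1−3) + 1/(n2−3)) = √(1/5 + 1/5) = √(0.2000000 + 0.2000000) = √0.4000000 = 0.632456
z = (z1 − z2)/SE = (0.647523 − 0.140926) / 0.632456 = 0.506597 / 0.632456 = 0.801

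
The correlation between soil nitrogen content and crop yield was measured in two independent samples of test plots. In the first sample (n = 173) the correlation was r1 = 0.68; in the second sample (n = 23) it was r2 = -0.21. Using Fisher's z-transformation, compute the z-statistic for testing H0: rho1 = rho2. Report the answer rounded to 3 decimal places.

4.409

Fisher z-transforms: z1 = atanh(0.68) = 0.829114, z2 = atanh(-0.21) = -0.213171; difference d = 1.042285
Var(d) = 1/170 + 1/20 = 0.0058824 + 0.0500000 = 0.0558824
z = d/√Var(d) = 1.042285 / √0.0558824 = 1.042285 / 0.236395 = 4.409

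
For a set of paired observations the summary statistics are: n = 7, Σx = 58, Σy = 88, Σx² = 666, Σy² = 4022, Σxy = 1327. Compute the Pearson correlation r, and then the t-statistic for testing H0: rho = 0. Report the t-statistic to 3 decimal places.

3.123

Numerator: nΣxy − (Σx)(Σy) = 7·1327 − (58)(88) = 4185
Denominator: √[(nΣx²−(Σx)²)(nΣy²−(Σy)²)]
  nΣx²−(Σx)² = 7·666 − 3364 = 1298;  nΣy²−(Σy)² = 7·4022 − 7744 = 20410
  √(1298·20410) = √26492180 = 5147.0555
r = 4185 / 5147.0555 = 0.8131
t = r·√(n−2)/√(1−r²) = 0.8131·√5 / √(1−0.661132) = 1.818147 / 0.582124 = 3.123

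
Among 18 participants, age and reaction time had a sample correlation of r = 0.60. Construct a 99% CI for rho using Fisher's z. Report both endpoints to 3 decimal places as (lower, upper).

(0.028, 0.876)

Fisher z: z_r = atanh(r) = ½·ln((1+0.60)/(1−0.60)) = 0.693147
SE(z) = 1/√(n−3) = 1/√15 = 0.258199
99% ⇒ z* = 2.576; margin = 2.576·0.258199 = 0.665121
CI on z-scale: (0.028026, 1.358268)
Back-transform: tanh(0.028026) = 0.028019, tanh(1.358268) = 0.875991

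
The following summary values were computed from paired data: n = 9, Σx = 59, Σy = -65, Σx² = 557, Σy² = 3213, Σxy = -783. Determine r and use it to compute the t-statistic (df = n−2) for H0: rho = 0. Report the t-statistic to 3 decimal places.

S_xy = nΣxy − ΣxΣy = 9·(-783) − 59·(-65) = -7047 − (-3835) = -3212
S_xx = nΣx² − (Σx)² = 9·557 − 59² = 5013 − 3481 = 1532
S_yy = nΣy² − (Σy)² = 9·3213 − (-65)² = 28917 − 4225 = 24692
r = S_xy / √(S_xx·S_yy) = -3212 / √(1532·24692) = -3212 / √37828144 = -3212 / 6150.4588 = -0.5222
t = r·√(n−2)/√(1−r²) = -0.5222·√7 / √(1−0.272693) = -1.381611 / 0.852823 = -1.620

-1.620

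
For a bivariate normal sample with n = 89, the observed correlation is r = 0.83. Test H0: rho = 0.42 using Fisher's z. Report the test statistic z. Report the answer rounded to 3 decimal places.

Fisher z: atanh(0.83) = 1.188136, atanh(0.42) = 0.447692
z = (z_r − z_0)·√(n−3) = (1.188136 − 0.447692)·√86 = 0.740444 · 9.273618 = 6.867

6.867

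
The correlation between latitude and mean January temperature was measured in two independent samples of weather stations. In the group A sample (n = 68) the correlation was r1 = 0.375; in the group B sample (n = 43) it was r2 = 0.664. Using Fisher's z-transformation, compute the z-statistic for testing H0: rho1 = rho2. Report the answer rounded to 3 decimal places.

Fisher z-transforms: z1 = atanh(0.375) = 0.394229, z2 = atanh(0.664) = 0.799934; difference d = -0.405705
Var(d) = 1/65 + 1/40 = 0.0153846 + 0.0250000 = 0.0403846
z = d/√Var(d) = -0.405705 / √0.0403846 = -0.405705 / 0.200959 = -2.019

-2.019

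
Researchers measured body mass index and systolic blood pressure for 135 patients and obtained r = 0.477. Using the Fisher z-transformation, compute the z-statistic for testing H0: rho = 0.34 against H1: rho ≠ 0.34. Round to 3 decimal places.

1.896

z_r = atanh(0.477) = 0.519093,  z_0 = atanh(0.34) = 0.354093
SE = 1/√(n−3) = 1/√132 = 0.087039
z = (z_r − z_0)/SE = (0.519093 − 0.354093) / 0.087039 = 0.165000 / 0.087039 = 1.896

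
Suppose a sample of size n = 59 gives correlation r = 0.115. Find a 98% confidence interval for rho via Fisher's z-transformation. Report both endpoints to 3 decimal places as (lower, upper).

(-0.193, 0.402)

Fisher z: z_r = atanh(r) = ½·ln((1+0.115)/(1−0.115)) = 0.115511
SE(z) = 1/√(n−3) = 1/√56 = 0.133631
98% ⇒ z* = 2.326; margin = 2.326·0.133631 = 0.310826
CI on z-scale: (-0.195315, 0.426337)
Back-transform: tanh(-0.195315) = -0.192869, tanh(0.426337) = 0.402256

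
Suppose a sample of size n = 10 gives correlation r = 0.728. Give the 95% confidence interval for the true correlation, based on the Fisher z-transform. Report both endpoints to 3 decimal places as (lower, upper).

(0.182, 0.931)

Fisher z: z_r = atanh(r) = ½·ln((1+0.728)/(1−0.728)) = 0.924459
SE(z) = 1/√(n−3) = 1/√7 = 0.377964
95% ⇒ z* = 1.960; margin = 1.960·0.377964 = 0.740809
CI on z-scale: (0.183650, 1.665268)
Back-transform: tanh(0.183650) = 0.181613, tanh(1.665268) = 0.930923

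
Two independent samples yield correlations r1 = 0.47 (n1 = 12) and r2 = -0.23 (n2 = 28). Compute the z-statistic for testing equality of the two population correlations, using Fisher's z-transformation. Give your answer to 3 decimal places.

Fisher z-transforms: z1 = atanh(0.47) = 0.510070, z2 = atanh(-0.23) = -0.234189; difference d = 0.744259
Var(d) = 1/9 + 1/25 = 0.1111111 + 0.0400000 = 0.1511111
z = d/√Var(d) = 0.744259 / √0.1511111 = 0.744259 / 0.388730 = 1.915

1.915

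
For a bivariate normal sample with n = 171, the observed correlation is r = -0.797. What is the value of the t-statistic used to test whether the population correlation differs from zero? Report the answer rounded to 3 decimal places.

-17.155

1 − r² = 1 − 0.635209 = 0.364791;  √(1−r²) = 0.603979
√(n−2) = √169 = 13.000000
t = r·√(n−2)/√(1−r²) = -0.797 · 13.000000 / 0.603979 = -17.155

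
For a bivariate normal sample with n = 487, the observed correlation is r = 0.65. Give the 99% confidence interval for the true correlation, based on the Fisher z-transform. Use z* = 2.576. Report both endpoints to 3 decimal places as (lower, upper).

Fisher z: z_r = atanh(r) = ½·ln((1+0.65)/(1−0.65)) = 0.775299
SE(z) = 1/√(n−3) = 1/√484 = 0.045455
99% ⇒ z* = 2.576; margin = 2.576·0.045455 = 0.117092
CI on z-scale: (0.658207, 0.892391)
Back-transform: tanh(0.658207) = 0.577169, tanh(0.892391) = 0.712573

(0.577, 0.713)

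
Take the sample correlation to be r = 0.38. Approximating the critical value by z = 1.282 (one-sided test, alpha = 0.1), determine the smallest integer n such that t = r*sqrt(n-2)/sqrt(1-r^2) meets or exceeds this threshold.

Need r·√(n−2)/√(1−r²) ≥ 1.282
√(n−2) ≥ 1.282·√(1−0.1444) / 0.38 = 1.282·0.924986 / 0.38 = 3.1206
n−2 ≥ 9.7381  ⇒  n ≥ 11.7381
Smallest integer n = 12

12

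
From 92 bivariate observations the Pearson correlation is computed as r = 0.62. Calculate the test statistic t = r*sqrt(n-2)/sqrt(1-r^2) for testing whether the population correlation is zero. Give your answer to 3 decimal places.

7.497

1 − r² = 1 − 0.3844 = 0.6156;  √(1−r²) = 0.784602
√(n−2) = √90 = 9.486833
t = r·√(n−2)/√(1−r²) = 0.62 · 9.486833 / 0.784602 = 7.497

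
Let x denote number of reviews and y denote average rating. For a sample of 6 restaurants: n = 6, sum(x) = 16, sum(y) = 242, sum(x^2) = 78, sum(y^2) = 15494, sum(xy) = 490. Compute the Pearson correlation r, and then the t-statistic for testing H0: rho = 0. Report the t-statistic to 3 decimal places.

Numerator: nΣxy − (Σx)(Σy) = 6·490 − (16)(242) = -932
Denominator: √[(nΣx²−(Σx)²)(nΣy²−(Σy)²)]
  nΣx²−(Σx)² = 6·78 − 256 = 212;  nΣy²−(Σy)² = 6·15494 − 58564 = 34400
  √(212·34400) = √7292800 = 2700.5185
r = -932 / 2700.5185 = -0.3451
t = r·√(n−2)/√(1−r²) = -0.3451·√4 / √(1−0.119094) = -0.690200 / 0.938566 = -0.735

-0.735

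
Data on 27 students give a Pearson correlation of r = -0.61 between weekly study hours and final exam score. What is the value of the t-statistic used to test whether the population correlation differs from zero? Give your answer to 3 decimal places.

1 − r² = 1 − 0.3721 = 0.6279;  √(1−r²) = 0.792401
√(n−2) = √25 = 5.000000
t = r·√(n−2)/√(1−r²) = -0.61 · 5.000000 / 0.792401 = -3.849

-3.849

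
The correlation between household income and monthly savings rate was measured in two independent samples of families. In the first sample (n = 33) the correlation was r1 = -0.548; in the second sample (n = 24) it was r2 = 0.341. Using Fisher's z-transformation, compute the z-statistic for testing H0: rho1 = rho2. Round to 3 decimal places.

-3.412

Fisher z-transforms: z1 = atanh(-0.548) = -0.615518, z2 = atanh(0.341) = 0.355224; difference d = -0.970742
Var(d) = 1/30 + 1/21 = 0.0333333 + 0.0476190 = 0.0809523
z = d/√Var(d) = -0.970742 / √0.0809523 = -0.970742 / 0.284521 = -3.412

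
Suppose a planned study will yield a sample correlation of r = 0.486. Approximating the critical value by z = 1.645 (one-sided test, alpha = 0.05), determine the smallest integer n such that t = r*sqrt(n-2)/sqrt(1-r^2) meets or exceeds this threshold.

r√(n−2)/√(1−r²) ≥ 1.645  ⇔  n−2 ≥ (1.645)²·(1−r²)/r²
(1−r²)/r² = (1−0.236196)/0.236196 = 3.2338
n ≥ 2 + 2.706025·3.2338 = 2 + 8.7507 = 10.7507
⌈10.7507⌉ = 11

11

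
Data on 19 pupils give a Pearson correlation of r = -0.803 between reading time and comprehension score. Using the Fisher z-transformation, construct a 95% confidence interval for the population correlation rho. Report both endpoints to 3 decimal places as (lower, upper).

(-0.921, -0.549)

z_r = atanh(-0.803) = -1.107002;  SE = 1/√(n−3) = 1/√16 = 0.250000
z-limits: -1.107002 ± 1.960·0.250000 = -1.107002 ± 0.490000 = [-1.597002, -0.617002]
ρ-limits: (tanh -1.597002, tanh -0.617002) = (-0.921, -0.549)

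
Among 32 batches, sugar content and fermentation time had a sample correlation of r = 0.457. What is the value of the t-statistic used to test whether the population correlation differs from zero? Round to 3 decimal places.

t = r·√(n−2) / √(1−r²) with r = 0.457, n = 32
  = 0.457·√30 / √(1 − 0.208849)
  = 0.457·5.477226 / 0.889467
  = 2.503092 / 0.889467 = 2.814

2.814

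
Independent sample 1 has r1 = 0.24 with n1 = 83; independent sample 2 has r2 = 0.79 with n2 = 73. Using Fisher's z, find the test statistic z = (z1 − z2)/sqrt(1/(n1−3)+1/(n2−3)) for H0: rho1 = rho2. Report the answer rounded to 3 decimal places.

-5.051

z1 = atanh(0.24) = 0.244774,  z2 = atanh(0.79) = 1.071432
SE = √(1/(n1−3) + 1/(n2−3)) = √(1/80 + 1/70) = √(0.0125000 + 0.0142857) = √0.0267857 = 0.163663
z = (z1 − z2)/SE = (0.244774 − 1.071432) / 0.163663 = -0.826658 / 0.163663 = -5.051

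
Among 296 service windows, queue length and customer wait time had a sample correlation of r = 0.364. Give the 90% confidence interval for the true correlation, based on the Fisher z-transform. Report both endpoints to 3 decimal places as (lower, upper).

Fisher z: z_r = atanh(r) = ½·ln((1+0.364)/(1−0.364)) = 0.381489
SE(z) = 1/√(n−3) = 1/√293 = 0.058421
90% ⇒ z* = 1.645; margin = 1.645·0.058421 = 0.096103
CI on z-scale: (0.285386, 0.477592)
Back-transform: tanh(0.285386) = 0.277883, tanh(0.477592) = 0.444313

(0.278, 0.444)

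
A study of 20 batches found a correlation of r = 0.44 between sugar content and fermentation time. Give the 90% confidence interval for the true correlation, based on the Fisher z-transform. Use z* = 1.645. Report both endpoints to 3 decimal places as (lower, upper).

(0.073, 0.702)

Fisher z: z_r = atanh(r) = ½·ln((1+0.44)/(1−0.44)) = 0.472231
SE(z) = 1/√(n−3) = 1/√17 = 0.242536
90% ⇒ z* = 1.645; margin = 1.645·0.242536 = 0.398972
CI on z-scale: (0.073259, 0.871203)
Back-transform: tanh(0.073259) = 0.073128, tanh(0.871203) = 0.701985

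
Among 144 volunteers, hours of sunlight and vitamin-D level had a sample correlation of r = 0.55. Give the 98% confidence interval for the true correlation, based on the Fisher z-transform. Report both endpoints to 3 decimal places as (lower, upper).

(0.399, 0.672)

Fisher z: z_r = atanh(r) = ½·ln((1+0.55)/(1−0.55)) = 0.618381
SE(z) = 1/√(n−3) = 1/√141 = 0.084215
98% ⇒ z* = 2.326; margin = 2.326·0.084215 = 0.195884
CI on z-scale: (0.422497, 0.814265)
Back-transform: tanh(0.422497) = 0.399032, tanh(0.814265) = 0.671936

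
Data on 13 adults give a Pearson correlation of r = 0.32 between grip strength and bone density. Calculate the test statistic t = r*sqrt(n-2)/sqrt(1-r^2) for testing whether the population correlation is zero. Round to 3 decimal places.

1.120

t = r·√(n−2) / √(1−r²) with r = 0.32, n = 13
  = 0.32·√11 / √(1 − 0.1024)
  = 0.32·3.316625 / 0.947418
  = 1.061320 / 0.947418 = 1.120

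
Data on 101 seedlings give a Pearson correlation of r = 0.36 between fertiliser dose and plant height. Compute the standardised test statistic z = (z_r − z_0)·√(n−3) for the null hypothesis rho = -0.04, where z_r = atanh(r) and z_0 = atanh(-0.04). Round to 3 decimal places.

4.127

z_r = atanh(0.36) = 0.376886,  z_0 = atanh(-0.04) = -0.040021
SE = 1/√(n−3) = 1/√98 = 0.101015
z = (z_r − z_0)/SE = (0.376886 − (-0.040021)) / 0.101015 = 0.416907 / 0.101015 = 4.127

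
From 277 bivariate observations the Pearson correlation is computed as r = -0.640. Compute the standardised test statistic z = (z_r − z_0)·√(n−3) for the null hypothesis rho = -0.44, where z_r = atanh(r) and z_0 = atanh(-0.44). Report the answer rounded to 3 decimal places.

z_r = atanh(-0.640) = -0.758174,  z_0 = atanh(-0.44) = -0.472231
SE = 1/√(n−3) = 1/√274 = 0.060412
z = (z_r − z_0)/SE = (-0.758174 − (-0.472231)) / 0.060412 = -0.285943 / 0.060412 = -4.733

-4.733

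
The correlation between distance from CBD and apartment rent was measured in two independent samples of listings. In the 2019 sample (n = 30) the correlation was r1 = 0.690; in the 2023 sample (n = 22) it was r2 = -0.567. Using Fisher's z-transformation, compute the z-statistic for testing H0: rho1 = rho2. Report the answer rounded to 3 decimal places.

z1 = atanh(0.690) = 0.847956,  z2 = atanh(-0.567) = -0.643090
SE = √(1/(n1−3) + 1/(n2−3)) = √(1/27 + 1/19) = √(0.0370370 + 0.0526316) = √0.0896686 = 0.299447
z = (z1 − z2)/SE = (0.847956 − (-0.643090)) / 0.299447 = 1.491046 / 0.299447 = 4.979

4.979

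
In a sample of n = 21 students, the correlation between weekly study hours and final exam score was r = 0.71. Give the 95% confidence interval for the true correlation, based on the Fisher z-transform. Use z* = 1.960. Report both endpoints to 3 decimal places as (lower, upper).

Fisher z: z_r = atanh(r) = ½·ln((1+0.71)/(1−0.71)) = 0.887184
SE(z) = 1/√(n−3) = 1/√18 = 0.235702
95% ⇒ z* = 1.960; margin = 1.960·0.235702 = 0.461976
CI on z-scale: (0.425208, 1.349160)
Back-transform: tanh(0.425208) = 0.401309, tanh(1.349160) = 0.873855

(0.401, 0.874)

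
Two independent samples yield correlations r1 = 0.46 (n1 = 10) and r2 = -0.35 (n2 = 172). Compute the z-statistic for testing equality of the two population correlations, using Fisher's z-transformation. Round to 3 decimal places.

2.237

z1 = atanh(0.46) = 0.497311,  z2 = atanh(-0.35) = -0.365444
SE = √(1/(n1−3) + 1/(n2−3)) = √(1/7 + 1/169) = √(0.1428571 + 0.0059172) = √0.1487743 = 0.385713
z = (z1 − z2)/SE = (0.497311 − (-0.365444)) / 0.385713 = 0.862755 / 0.385713 = 2.237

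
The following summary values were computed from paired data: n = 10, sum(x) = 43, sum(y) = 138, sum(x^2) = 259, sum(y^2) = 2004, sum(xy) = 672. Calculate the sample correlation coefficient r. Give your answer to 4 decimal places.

Numerator: nΣxy − (Σx)(Σy) = 10·672 − (43)(138) = 786
Denominator: √[(nΣx²−(Σx)²)(nΣy²−(Σy)²)]
  nΣx²−(Σx)² = 10·259 − 1849 = 741;  nΣy²−(Σy)² = 10·2004 − 19044 = 996
  √(741·996) = √738036 = 859.0902
r = 786 / 859.0902 = 0.9149

0.9149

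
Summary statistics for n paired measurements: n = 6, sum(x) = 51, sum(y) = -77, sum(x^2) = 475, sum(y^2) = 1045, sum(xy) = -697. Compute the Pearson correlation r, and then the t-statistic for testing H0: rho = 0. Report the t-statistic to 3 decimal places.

-3.617

S_xy = nΣxy − ΣxΣy = 6·(-697) − 51·(-77) = -4182 − (-3927) = -255
S_xx = nΣx² − (Σx)² = 6·475 − 51² = 2850 − 2601 = 249
S_yy = nΣy² − (Σy)² = 6·1045 − (-77)² = 6270 − 5929 = 341
r = S_xy / √(S_xx·S_yy) = -255 / √(249·341) = -255 / √84909 = -255 / 291.3915 = -0.8751
t = r·√(n−2)/√(1−r²) = -0.8751·√4 / √(1−0.765800) = -1.750200 / 0.483942 = -3.617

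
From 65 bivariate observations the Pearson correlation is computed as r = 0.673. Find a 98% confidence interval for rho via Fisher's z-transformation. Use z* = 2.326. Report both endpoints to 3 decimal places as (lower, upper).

(0.478, 0.805)

z_r = atanh(0.673) = 0.816207;  SE = 1/√(n−3) = 1/√62 = 0.127000
z-limits: 0.816207 ± 2.326·0.127000 = 0.816207 ± 0.295402 = [0.520805, 1.111609]
ρ-limits: (tanh 0.520805, tanh 1.111609) = (0.478, 0.805)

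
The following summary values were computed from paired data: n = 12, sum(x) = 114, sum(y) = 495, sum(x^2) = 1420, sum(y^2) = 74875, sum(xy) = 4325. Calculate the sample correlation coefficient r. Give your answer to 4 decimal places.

-0.0881

Numerator: nΣxy − (Σx)(Σy) = 12·4325 − (114)(495) = -4530
Denominator: √[(nΣx²−(Σx)²)(nΣy²−(Σy)²)]
  nΣx²−(Σx)² = 12·1420 − 12996 = 4044;  nΣy²−(Σy)² = 12·74875 − 245025 = 653475
  √(4044·653475) = √2642652900 = 51406.7398
r = -4530 / 51406.7398 = -0.0881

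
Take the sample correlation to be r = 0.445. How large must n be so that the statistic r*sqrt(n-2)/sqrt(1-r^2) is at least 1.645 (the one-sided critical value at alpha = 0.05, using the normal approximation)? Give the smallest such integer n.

Need r·√(n−2)/√(1−r²) ≥ 1.645
√(n−2) ≥ 1.645·√(1−0.198025) / 0.445 = 1.645·0.895531 / 0.445 = 3.3104
n−2 ≥ 10.9587  ⇒  n ≥ 12.9587
Smallest integer n = 13

13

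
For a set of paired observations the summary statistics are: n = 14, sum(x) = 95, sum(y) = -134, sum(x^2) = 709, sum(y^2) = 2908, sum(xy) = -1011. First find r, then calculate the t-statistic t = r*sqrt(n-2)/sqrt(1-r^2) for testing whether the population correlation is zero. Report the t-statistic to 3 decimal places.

S_xy = nΣxy − ΣxΣy = 14·(-1011) − 95·(-134) = -14154 − (-12730) = -1424
S_xx = nΣx² − (Σx)² = 14·709 − 95² = 9926 − 9025 = 901
S_yy = nΣy² − (Σy)² = 14·2908 − (-134)² = 40712 − 17956 = 22756
r = S_xy / √(S_xx·S_yy) = -1424 / √(901·22756) = -1424 / √20503156 = -1424 / 4528.0411 = -0.3145
t = r·√(n−2)/√(1−r²) = -0.3145·√12 / √(1−0.098910) = -1.089460 / 0.949258 = -1.148

-1.148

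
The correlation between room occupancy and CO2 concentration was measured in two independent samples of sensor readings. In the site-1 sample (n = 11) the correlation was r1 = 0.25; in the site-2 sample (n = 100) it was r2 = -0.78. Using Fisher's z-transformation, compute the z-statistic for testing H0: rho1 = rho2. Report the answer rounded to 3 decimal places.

Fisher z-transforms: z1 = atanh(0.25) = 0.255413, z2 = atanh(-0.78) = -1.045371; difference d = 1.300784
Var(d) = 1/8 + 1/97 = 0.1250000 + 0.0103093 = 0.1353093
z = d/√Var(d) = 1.300784 / √0.1353093 = 1.300784 / 0.367844 = 3.536

3.536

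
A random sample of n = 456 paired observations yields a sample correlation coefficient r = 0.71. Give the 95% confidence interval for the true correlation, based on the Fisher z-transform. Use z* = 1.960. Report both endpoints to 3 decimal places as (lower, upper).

(0.661, 0.753)

z_r = atanh(0.71) = 0.887184;  SE = 1/√(n−3) = 1/√453 = 0.046984
z-limits: 0.887184 ± 1.960·0.046984 = 0.887184 ± 0.092089 = [0.795095, 0.979273]
ρ-limits: (tanh 0.795095, tanh 0.979273) = (0.661, 0.753)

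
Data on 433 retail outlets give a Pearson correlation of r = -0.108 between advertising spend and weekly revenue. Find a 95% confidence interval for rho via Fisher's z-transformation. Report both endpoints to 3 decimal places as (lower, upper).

(-0.200, -0.014)

z_r = atanh(-0.108) = -0.108423;  SE = 1/√(n−3) = 1/√430 = 0.048224
z-limits: -0.108423 ± 1.960·0.048224 = -0.108423 ± 0.094519 = [-0.202942, -0.013904]
ρ-limits: (tanh -0.202942, tanh -0.013904) = (-0.200, -0.014)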